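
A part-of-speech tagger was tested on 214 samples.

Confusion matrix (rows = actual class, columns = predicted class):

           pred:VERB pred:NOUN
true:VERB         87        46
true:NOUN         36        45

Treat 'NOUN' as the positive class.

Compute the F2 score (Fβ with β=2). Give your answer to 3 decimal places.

Fβ = (1+β²)·TP / ((1+β²)·TP + β²·FN + FP), with β²=4
= 5·45 / (5·45 + 4·36 + 46) = 0.542

0.542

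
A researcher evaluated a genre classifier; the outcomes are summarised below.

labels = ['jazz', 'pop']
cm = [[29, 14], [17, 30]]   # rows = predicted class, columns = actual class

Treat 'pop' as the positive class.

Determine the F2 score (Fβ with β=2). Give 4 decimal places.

0.6726

Fβ = (1+β²)·TP / ((1+β²)·TP + β²·FN + FP), with β²=4
= 5·30 / (5·30 + 4·14 + 17) = 0.6726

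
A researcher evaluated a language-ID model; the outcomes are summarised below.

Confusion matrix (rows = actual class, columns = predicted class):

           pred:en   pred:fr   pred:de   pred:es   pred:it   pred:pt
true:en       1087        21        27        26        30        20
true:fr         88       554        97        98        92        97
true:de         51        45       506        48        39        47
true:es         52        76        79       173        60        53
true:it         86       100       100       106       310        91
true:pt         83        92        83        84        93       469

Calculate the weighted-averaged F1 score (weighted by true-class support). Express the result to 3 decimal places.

Per-class F1 score (2·TP/(2·TP+FP+FN)):
  en: TP=1087, FP=88+51+52+86+83=360, FN=21+27+26+30+20=124 → 2174/2658 = 0.8179
  fr: TP=554, FP=21+45+76+100+92=334, FN=88+97+98+92+97=472 → 1108/1914 = 0.5789
  de: TP=506, FP=27+97+79+100+83=386, FN=51+45+48+39+47=230 → 1012/1628 = 0.6216
  es: TP=173, FP=26+98+48+106+84=362, FN=52+76+79+60+53=320 → 346/1028 = 0.3366
  it: TP=310, FP=30+92+39+60+93=314, FN=86+100+100+106+91=483 → 620/1417 = 0.4375
  pt: TP=469, FP=20+97+47+53+91=308, FN=83+92+83+84+93=435 → 938/1681 = 0.5580
Weighted-F1 score = Σ (supportᵢ/N)·F1 scoreᵢ with N=5163: (1211/5163)·0.8179 + (1026/5163)·0.5789 + (736/5163)·0.6216 + (493/5163)·0.3366 + (793/5163)·0.4375 + (904/5163)·0.5580 = 0.593

0.593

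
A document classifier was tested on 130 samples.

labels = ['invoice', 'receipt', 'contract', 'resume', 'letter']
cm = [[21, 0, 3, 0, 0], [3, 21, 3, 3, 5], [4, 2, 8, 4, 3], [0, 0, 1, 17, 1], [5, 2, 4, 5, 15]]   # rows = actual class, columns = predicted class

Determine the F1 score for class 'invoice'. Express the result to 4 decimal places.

Treat 'invoice' as positive and all other classes as negative.
F1 score = 2·TP/(2·TP+FP+FN).
invoice: TP=21, FP=3+4+0+5=12, FN=0+3+0+0=3 → 42/57 = 0.73684

0.7368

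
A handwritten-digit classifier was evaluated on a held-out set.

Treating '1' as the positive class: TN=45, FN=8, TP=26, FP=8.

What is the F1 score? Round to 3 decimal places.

Precision = TP/(TP+FP) = 26/34 = 0.7647
Recall = TP/(TP+FN) = 26/34 = 0.7647
F1 = 2·TP/(2·TP+FP+FN) = 52/68 = 0.765

0.765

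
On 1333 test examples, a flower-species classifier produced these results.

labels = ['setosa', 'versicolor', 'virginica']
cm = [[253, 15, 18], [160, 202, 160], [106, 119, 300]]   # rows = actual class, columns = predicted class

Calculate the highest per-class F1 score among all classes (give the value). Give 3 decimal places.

Per-class F1 score (2·TP/(2·TP+FP+FN)):
  setosa: TP=253, FP=160+106=266, FN=15+18=33 → 506/805 = 0.6286
  versicolor: TP=202, FP=15+119=134, FN=160+160=320 → 404/858 = 0.4709
  virginica: TP=300, FP=18+160=178, FN=106+119=225 → 600/1003 = 0.5982
Highest is class 'setosa' with F1 score = 0.629.

0.629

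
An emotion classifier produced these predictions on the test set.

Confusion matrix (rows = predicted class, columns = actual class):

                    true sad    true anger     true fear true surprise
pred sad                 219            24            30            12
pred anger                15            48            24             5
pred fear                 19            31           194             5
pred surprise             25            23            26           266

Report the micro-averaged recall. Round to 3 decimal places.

Micro-averaging pools counts across classes: ΣTP=727, ΣFP=239, ΣFN=239.
Micro-recall = TP/(TP+FN) on pooled counts = 0.753 (equals overall accuracy in single-label multiclass).

0.753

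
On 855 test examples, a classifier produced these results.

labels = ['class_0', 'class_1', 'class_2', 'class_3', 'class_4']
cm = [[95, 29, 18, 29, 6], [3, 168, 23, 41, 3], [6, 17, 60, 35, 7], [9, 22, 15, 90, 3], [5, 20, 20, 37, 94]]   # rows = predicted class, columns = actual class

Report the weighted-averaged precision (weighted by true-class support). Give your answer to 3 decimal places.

Per-class precision (TP/(TP+FP)):
  class_0: TP=95, FP=29+18+29+6=82 → 95/177 = 0.5367
  class_1: TP=168, FP=3+23+41+3=70 → 168/238 = 0.7059
  class_2: TP=60, FP=6+17+35+7=65 → 60/125 = 0.4800
  class_3: TP=90, FP=9+22+15+3=49 → 90/139 = 0.6475
  class_4: TP=94, FP=5+20+20+37=82 → 94/176 = 0.5341
Weighted-precision = Σ (supportᵢ/N)·precisionᵢ with N=855: (118/855)·0.5367 + (256/855)·0.7059 + (136/855)·0.4800 + (232/855)·0.6475 + (113/855)·0.5341 = 0.608

0.608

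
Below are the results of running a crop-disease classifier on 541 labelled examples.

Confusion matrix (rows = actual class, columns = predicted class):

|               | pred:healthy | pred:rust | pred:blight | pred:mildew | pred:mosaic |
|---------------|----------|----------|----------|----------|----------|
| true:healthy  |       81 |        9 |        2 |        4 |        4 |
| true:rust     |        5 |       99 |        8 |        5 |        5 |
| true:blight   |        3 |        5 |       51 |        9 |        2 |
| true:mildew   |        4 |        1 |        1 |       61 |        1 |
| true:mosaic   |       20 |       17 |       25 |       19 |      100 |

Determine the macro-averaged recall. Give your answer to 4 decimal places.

Per-class recall (TP/(TP+FN)):
  healthy: TP=81, FN=9+2+4+4=19 → 81/100 = 0.81000
  rust: TP=99, FN=5+8+5+5=23 → 99/122 = 0.81148
  blight: TP=51, FN=3+5+9+2=19 → 51/70 = 0.72857
  mildew: TP=61, FN=4+1+1+1=7 → 61/68 = 0.89706
  mosaic: TP=100, FN=20+17+25+19=81 → 100/181 = 0.55249
Macro-recall = mean = (0.81000 + 0.81148 + 0.72857 + 0.89706 + 0.55249) / 5 = 0.7599

0.7599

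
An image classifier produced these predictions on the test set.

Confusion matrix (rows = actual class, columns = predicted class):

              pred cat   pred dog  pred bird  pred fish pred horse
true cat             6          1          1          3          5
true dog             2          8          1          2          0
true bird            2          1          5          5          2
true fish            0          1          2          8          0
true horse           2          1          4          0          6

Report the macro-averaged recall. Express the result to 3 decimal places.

0.503

Per-class recall (TP/(TP+FN)):
  cat: TP=6, FN=1+1+3+5=10 → 6/16 = 0.3750
  dog: TP=8, FN=2+1+2+0=5 → 8/13 = 0.6154
  bird: TP=5, FN=2+1+5+2=10 → 5/15 = 0.3333
  fish: TP=8, FN=0+1+2+0=3 → 8/11 = 0.7273
  horse: TP=6, FN=2+1+4+0=7 → 6/13 = 0.4615
Macro-recall = mean = (0.3750 + 0.6154 + 0.3333 + 0.7273 + 0.4615) / 5 = 0.503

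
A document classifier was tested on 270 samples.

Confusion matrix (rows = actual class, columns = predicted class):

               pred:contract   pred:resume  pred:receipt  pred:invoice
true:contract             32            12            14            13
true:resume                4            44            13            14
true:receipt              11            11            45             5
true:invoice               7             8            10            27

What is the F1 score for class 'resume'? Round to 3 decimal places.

F1 score = 2·TP/(2·TP+FP+FN).
resume: TP=44, FP=12+11+8=31, FN=4+13+14=31 → 88/150 = 0.5867

0.587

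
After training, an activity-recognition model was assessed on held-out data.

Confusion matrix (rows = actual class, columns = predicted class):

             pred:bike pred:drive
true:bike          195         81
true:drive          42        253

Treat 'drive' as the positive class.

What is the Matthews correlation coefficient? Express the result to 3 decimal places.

0.572

MCC = (TP·TN − FP·FN) / √((TP+FP)(TP+FN)(TN+FP)(TN+FN))
Numerator = 253·195 − 81·42 = 45933
Denominator = √(334·295·276·237) = √6445044360 = 80281.0336
MCC = 45933 / 80281.0336 = 0.572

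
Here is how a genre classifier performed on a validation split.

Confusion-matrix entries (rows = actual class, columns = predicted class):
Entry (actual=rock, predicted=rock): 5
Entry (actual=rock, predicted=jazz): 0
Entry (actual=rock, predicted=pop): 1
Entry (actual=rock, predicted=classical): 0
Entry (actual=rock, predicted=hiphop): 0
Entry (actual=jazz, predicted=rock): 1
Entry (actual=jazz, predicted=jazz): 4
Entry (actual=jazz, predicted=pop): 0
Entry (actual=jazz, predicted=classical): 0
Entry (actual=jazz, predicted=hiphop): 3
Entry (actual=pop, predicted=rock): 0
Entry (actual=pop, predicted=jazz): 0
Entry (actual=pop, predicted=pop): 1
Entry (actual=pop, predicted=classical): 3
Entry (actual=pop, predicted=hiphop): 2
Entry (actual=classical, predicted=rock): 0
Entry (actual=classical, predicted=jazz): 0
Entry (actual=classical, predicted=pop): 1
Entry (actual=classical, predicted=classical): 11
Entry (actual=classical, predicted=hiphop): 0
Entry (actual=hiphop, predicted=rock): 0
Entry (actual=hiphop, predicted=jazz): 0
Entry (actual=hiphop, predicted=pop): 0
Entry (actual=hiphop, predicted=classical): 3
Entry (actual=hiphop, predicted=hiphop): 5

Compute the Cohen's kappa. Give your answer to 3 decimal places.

0.545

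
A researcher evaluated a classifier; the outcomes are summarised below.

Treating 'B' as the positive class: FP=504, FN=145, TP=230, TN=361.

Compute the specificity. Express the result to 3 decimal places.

0.417

Specificity = TN/(TN+FP) = 361/(361+504) = 0.417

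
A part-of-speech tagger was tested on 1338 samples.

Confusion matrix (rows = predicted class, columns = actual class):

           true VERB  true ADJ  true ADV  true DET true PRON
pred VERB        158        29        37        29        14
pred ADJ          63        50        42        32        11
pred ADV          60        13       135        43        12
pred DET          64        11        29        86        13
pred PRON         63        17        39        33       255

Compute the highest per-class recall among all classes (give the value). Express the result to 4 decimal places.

0.8361

Per-class recall (TP/(TP+FN)):
  VERB: TP=158, FN=63+60+64+63=250 → 158/408 = 0.38725
  ADJ: TP=50, FN=29+13+11+17=70 → 50/120 = 0.41667
  ADV: TP=135, FN=37+42+29+39=147 → 135/282 = 0.47872
  DET: TP=86, FN=29+32+43+33=137 → 86/223 = 0.38565
  PRON: TP=255, FN=14+11+12+13=50 → 255/305 = 0.83607
Highest is class 'PRON' with recall = 0.8361.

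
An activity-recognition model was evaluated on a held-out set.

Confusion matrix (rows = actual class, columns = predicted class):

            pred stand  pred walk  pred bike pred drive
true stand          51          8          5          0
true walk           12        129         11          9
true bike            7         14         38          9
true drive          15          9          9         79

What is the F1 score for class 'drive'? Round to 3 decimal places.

One-vs-rest for 'drive': TP = diagonal; FP = other classes predicted 'drive'; FN = 'drive' predicted as other.
F1 score = 2·TP/(2·TP+FP+FN).
drive: TP=79, FP=0+9+9=18, FN=15+9+9=33 → 158/209 = 0.7560

0.756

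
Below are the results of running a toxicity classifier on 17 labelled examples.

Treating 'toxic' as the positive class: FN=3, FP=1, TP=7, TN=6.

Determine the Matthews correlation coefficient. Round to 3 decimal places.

0.549

MCC = (TP·TN − FP·FN) / √((TP+FP)(TP+FN)(TN+FP)(TN+FN))
Numerator = 7·6 − 1·3 = 39
Denominator = √(8·10·7·9) = √5040 = 70.9930
MCC = 39 / 70.9930 = 0.549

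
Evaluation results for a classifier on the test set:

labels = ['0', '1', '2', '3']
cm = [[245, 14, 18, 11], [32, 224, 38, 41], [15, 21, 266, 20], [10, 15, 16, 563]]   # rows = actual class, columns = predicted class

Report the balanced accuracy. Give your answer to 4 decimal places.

0.8194

Balanced accuracy = mean of per-class recall.
  0: recall = 245/288 = 0.85069
  1: recall = 224/335 = 0.66866
  2: recall = 266/322 = 0.82609
  3: recall = 563/604 = 0.93212
Mean = (0.85069 + 0.66866 + 0.82609 + 0.93212) / 4 = 0.8194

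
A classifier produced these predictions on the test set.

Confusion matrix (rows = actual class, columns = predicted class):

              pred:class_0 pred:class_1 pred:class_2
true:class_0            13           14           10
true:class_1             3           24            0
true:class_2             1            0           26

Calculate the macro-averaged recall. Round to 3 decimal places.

0.734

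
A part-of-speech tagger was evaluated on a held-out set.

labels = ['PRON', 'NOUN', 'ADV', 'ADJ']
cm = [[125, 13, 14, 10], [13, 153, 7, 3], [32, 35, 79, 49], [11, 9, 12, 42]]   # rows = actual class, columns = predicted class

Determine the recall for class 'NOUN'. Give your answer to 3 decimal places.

One-vs-rest for 'NOUN': TP = diagonal; FP = other classes predicted 'NOUN'; FN = 'NOUN' predicted as other.
recall = TP/(TP+FN).
NOUN: TP=153, FN=13+7+3=23 → 153/176 = 0.8693

0.869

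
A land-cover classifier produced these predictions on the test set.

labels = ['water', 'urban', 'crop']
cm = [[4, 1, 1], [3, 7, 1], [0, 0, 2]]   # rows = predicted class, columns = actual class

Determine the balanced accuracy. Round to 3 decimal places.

Balanced accuracy = mean of per-class recall.
  water: recall = 4/7 = 0.5714
  urban: recall = 7/8 = 0.8750
  crop: recall = 2/4 = 0.5000
Mean = (0.5714 + 0.8750 + 0.5000) / 3 = 0.649

0.649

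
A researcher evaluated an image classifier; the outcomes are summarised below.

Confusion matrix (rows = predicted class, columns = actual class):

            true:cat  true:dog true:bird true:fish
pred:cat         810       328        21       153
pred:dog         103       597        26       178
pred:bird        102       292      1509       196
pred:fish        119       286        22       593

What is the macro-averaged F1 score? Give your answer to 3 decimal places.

Per-class F1 score (2·TP/(2·TP+FP+FN)):
  cat: TP=810, FP=328+21+153=502, FN=103+102+119=324 → 1620/2446 = 0.6623
  dog: TP=597, FP=103+26+178=307, FN=328+292+286=906 → 1194/2407 = 0.4961
  bird: TP=1509, FP=102+292+196=590, FN=21+26+22=69 → 3018/3677 = 0.8208
  fish: TP=593, FP=119+286+22=427, FN=153+178+196=527 → 1186/2140 = 0.5542
Macro-F1 score = mean = (0.6623 + 0.4961 + 0.8208 + 0.5542) / 4 = 0.633

0.633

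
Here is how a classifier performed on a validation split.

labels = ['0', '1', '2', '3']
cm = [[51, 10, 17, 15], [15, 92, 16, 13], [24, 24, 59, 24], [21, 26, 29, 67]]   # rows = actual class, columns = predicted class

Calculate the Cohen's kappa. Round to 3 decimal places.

0.378

Observed agreement pₒ = trace/N = 269/503 = 0.5348
Expected agreement pₑ = Σ (rowᵢ·colᵢ)/N² = (93·111 + 136·152 + 131·121 + 143·119)/503² = 0.2524
κ = (pₒ − pₑ)/(1 − pₑ) = (0.5348 − 0.2524)/(1 − 0.2524) = 0.378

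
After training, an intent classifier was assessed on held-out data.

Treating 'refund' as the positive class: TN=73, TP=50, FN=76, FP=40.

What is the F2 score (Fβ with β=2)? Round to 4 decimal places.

Fβ = (1+β²)·TP / ((1+β²)·TP + β²·FN + FP), with β²=4
= 5·50 / (5·50 + 4·76 + 40) = 0.4209

0.4209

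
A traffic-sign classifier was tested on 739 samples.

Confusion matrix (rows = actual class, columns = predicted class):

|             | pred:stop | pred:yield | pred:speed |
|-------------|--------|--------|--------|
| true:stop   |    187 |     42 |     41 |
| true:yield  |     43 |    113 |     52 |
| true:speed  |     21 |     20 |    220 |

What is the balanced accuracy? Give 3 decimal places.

0.693

Balanced accuracy = mean of per-class recall.
  stop: recall = 187/270 = 0.6926
  yield: recall = 113/208 = 0.5433
  speed: recall = 220/261 = 0.8429
Mean = (0.6926 + 0.5433 + 0.8429) / 3 = 0.693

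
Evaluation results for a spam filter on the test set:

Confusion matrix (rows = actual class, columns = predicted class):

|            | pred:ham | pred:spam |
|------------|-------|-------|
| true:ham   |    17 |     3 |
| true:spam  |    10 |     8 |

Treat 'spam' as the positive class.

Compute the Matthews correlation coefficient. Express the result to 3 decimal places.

MCC = (TP·TN − FP·FN) / √((TP+FP)(TP+FN)(TN+FP)(TN+FN))
Numerator = 8·17 − 3·10 = 106
Denominator = √(11·18·20·27) = √106920 = 326.9862
MCC = 106 / 326.9862 = 0.324

0.324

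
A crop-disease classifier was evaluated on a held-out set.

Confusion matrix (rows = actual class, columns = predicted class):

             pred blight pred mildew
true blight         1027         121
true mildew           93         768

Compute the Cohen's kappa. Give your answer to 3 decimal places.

Observed agreement pₒ = trace/N = 1795/2009 = 0.8935
Expected agreement pₑ = Σ (rowᵢ·colᵢ)/N² = (1148·1120 + 861·889)/2009² = 0.5082
κ = (pₒ − pₑ)/(1 − pₑ) = (0.8935 − 0.5082)/(1 − 0.5082) = 0.783

0.783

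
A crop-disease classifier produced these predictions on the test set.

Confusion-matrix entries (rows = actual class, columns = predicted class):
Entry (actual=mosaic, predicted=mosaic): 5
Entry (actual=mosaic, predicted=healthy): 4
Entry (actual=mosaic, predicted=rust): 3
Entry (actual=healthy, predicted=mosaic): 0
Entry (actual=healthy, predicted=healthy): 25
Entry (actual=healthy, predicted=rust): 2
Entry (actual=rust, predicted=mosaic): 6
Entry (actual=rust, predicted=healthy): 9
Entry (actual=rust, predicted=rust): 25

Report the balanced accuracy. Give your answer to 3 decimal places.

0.656

Balanced accuracy = mean of per-class recall.
  mosaic: recall = 5/12 = 0.4167
  healthy: recall = 25/27 = 0.9259
  rust: recall = 25/40 = 0.6250
Mean = (0.4167 + 0.9259 + 0.6250) / 3 = 0.656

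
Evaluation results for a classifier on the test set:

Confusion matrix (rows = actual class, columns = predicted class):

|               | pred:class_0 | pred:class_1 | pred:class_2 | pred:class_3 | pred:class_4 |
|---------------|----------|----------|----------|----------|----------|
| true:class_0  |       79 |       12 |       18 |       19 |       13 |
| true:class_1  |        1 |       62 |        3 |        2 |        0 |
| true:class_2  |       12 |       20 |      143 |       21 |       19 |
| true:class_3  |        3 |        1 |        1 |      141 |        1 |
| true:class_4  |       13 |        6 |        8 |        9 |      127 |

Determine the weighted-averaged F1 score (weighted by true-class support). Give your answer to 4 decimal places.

0.7470

Per-class F1 score (2·TP/(2·TP+FP+FN)):
  class_0: TP=79, FP=1+12+3+13=29, FN=12+18+19+13=62 → 158/249 = 0.63454
  class_1: TP=62, FP=12+20+1+6=39, FN=1+3+2+0=6 → 124/169 = 0.73373
  class_2: TP=143, FP=18+3+1+8=30, FN=12+20+21+19=72 → 286/388 = 0.73711
  class_3: TP=141, FP=19+2+21+9=51, FN=3+1+1+1=6 → 282/339 = 0.83186
  class_4: TP=127, FP=13+0+19+1=33, FN=13+6+8+9=36 → 254/323 = 0.78638
Weighted-F1 score = Σ (supportᵢ/N)·F1 scoreᵢ with N=734: (141/734)·0.63454 + (68/734)·0.73373 + (215/734)·0.73711 + (147/734)·0.83186 + (163/734)·0.78638 = 0.7470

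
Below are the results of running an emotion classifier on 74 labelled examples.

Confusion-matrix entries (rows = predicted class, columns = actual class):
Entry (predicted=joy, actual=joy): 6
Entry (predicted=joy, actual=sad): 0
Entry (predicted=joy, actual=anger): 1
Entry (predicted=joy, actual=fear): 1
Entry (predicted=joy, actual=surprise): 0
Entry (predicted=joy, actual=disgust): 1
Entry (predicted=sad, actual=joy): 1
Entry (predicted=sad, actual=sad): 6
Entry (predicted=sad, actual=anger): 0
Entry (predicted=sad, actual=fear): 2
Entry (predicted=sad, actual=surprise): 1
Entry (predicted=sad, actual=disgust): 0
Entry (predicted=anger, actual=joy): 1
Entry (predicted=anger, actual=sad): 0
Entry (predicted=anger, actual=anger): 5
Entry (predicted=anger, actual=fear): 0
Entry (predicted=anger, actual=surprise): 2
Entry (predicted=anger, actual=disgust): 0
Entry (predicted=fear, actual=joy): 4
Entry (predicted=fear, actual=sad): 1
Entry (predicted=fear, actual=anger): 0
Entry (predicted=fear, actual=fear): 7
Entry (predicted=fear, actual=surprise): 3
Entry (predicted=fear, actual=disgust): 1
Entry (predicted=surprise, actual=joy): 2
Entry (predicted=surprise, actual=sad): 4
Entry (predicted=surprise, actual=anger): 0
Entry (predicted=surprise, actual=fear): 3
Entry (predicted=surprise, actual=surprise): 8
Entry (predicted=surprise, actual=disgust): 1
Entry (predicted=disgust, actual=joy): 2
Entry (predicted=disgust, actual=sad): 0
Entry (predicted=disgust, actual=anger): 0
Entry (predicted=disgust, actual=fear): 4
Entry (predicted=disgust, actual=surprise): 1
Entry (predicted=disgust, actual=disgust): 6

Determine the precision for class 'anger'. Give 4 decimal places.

0.6250

One-vs-rest for 'anger': TP = diagonal; FP = other classes predicted 'anger'; FN = 'anger' predicted as other.
precision = TP/(TP+FP).
anger: TP=5, FP=1+0+0+2+0=3 → 5/8 = 0.62500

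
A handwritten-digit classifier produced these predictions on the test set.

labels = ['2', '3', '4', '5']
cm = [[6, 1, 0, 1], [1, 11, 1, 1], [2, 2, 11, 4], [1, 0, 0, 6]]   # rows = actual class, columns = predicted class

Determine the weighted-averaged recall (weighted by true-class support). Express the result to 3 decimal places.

0.708

Per-class recall (TP/(TP+FN)):
  2: TP=6, FN=1+0+1=2 → 6/8 = 0.7500
  3: TP=11, FN=1+1+1=3 → 11/14 = 0.7857
  4: TP=11, FN=2+2+4=8 → 11/19 = 0.5789
  5: TP=6, FN=1+0+0=1 → 6/7 = 0.8571
Weighted-recall = Σ (supportᵢ/N)·recallᵢ with N=48: (8/48)·0.7500 + (14/48)·0.7857 + (19/48)·0.5789 + (7/48)·0.8571 = 0.708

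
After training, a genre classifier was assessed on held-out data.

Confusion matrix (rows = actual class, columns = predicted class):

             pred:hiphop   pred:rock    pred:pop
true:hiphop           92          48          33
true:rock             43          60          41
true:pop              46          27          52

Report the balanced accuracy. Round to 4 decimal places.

0.4548

Balanced accuracy = mean of per-class recall.
  hiphop: recall = 92/173 = 0.53179
  rock: recall = 60/144 = 0.41667
  pop: recall = 52/125 = 0.41600
Mean = (0.53179 + 0.41667 + 0.41600) / 3 = 0.4548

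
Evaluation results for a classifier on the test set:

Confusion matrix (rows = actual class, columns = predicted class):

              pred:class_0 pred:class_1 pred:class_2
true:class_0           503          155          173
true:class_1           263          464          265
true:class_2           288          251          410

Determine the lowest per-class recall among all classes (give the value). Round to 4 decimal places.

0.4320

Per-class recall (TP/(TP+FN)):
  class_0: TP=503, FN=155+173=328 → 503/831 = 0.60529
  class_1: TP=464, FN=263+265=528 → 464/992 = 0.46774
  class_2: TP=410, FN=288+251=539 → 410/949 = 0.43203
Lowest is class 'class_2' with recall = 0.4320.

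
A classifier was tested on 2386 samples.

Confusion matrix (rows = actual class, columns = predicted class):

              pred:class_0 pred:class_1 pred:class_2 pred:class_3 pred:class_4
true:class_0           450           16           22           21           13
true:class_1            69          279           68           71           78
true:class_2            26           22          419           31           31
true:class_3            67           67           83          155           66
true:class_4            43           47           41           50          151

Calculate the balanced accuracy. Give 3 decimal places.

Balanced accuracy = mean of per-class recall.
  class_0: recall = 450/522 = 0.8621
  class_1: recall = 279/565 = 0.4938
  class_2: recall = 419/529 = 0.7921
  class_3: recall = 155/438 = 0.3539
  class_4: recall = 151/332 = 0.4548
Mean = (0.8621 + 0.4938 + 0.7921 + 0.3539 + 0.4548) / 5 = 0.591

0.591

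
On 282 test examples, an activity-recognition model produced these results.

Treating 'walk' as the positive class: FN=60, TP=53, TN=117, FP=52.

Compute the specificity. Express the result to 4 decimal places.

0.6923

Specificity = TN/(TN+FP) = 117/(117+52) = 0.6923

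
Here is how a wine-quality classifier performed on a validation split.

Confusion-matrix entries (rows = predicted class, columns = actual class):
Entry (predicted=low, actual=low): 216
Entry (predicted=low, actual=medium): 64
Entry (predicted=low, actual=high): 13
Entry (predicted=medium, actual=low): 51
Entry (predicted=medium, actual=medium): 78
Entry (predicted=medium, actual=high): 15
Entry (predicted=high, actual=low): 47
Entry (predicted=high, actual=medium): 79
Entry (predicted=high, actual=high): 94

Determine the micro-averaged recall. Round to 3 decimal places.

Micro-averaging pools counts across classes: ΣTP=388, ΣFP=269, ΣFN=269.
Micro-recall = TP/(TP+FN) on pooled counts = 0.591 (equals overall accuracy in single-label multiclass).

0.591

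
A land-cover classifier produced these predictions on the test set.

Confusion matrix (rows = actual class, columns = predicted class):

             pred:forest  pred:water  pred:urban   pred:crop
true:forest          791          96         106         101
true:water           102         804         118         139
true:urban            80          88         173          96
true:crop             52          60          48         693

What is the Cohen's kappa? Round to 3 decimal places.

Observed agreement pₒ = trace/N = 2461/3547 = 0.6938
Expected agreement pₑ = Σ (rowᵢ·colᵢ)/N² = (1094·1025 + 1163·1048 + 437·445 + 853·1029)/3547² = 0.2712
κ = (pₒ − pₑ)/(1 − pₑ) = (0.6938 − 0.2712)/(1 − 0.2712) = 0.580

0.580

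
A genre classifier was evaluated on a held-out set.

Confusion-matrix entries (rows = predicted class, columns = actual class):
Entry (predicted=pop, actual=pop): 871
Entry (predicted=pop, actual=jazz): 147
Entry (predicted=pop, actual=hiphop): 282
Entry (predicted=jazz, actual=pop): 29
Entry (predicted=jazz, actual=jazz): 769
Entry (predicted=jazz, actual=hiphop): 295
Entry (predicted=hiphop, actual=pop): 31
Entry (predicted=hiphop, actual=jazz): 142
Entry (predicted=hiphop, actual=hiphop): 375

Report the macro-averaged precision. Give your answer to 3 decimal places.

Per-class precision (TP/(TP+FP)):
  pop: TP=871, FP=147+282=429 → 871/1300 = 0.6700
  jazz: TP=769, FP=29+295=324 → 769/1093 = 0.7036
  hiphop: TP=375, FP=31+142=173 → 375/548 = 0.6843
Macro-precision = mean = (0.6700 + 0.7036 + 0.6843) / 3 = 0.686

0.686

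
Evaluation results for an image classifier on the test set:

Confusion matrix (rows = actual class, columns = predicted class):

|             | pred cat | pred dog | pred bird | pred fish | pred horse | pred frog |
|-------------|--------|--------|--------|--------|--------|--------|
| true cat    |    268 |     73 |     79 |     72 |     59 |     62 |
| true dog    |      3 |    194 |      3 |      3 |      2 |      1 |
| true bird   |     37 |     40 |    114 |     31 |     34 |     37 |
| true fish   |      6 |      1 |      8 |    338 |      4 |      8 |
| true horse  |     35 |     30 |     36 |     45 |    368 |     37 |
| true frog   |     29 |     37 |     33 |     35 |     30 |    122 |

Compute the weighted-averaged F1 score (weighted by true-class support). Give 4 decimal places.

Per-class F1 score (2·TP/(2·TP+FP+FN)):
  cat: TP=268, FP=3+37+6+35+29=110, FN=73+79+72+59+62=345 → 536/991 = 0.54087
  dog: TP=194, FP=73+40+1+30+37=181, FN=3+3+3+2+1=12 → 388/581 = 0.66781
  bird: TP=114, FP=79+3+8+36+33=159, FN=37+40+31+34+37=179 → 228/566 = 0.40283
  fish: TP=338, FP=72+3+31+45+35=186, FN=6+1+8+4+8=27 → 676/889 = 0.76040
  horse: TP=368, FP=59+2+34+4+30=129, FN=35+30+36+45+37=183 → 736/1048 = 0.70229
  frog: TP=122, FP=62+1+37+8+37=145, FN=29+37+33+35+30=164 → 244/553 = 0.44123
Weighted-F1 score = Σ (supportᵢ/N)·F1 scoreᵢ with N=2314: (613/2314)·0.54087 + (206/2314)·0.66781 + (293/2314)·0.40283 + (365/2314)·0.76040 + (551/2314)·0.70229 + (286/2314)·0.44123 = 0.5954

0.5954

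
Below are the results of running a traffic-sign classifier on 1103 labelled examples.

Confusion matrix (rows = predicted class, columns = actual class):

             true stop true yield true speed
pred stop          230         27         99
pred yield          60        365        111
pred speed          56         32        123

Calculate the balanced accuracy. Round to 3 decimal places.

0.632

Balanced accuracy = mean of per-class recall.
  stop: recall = 230/346 = 0.6647
  yield: recall = 365/424 = 0.8608
  speed: recall = 123/333 = 0.3694
Mean = (0.6647 + 0.8608 + 0.3694) / 3 = 0.632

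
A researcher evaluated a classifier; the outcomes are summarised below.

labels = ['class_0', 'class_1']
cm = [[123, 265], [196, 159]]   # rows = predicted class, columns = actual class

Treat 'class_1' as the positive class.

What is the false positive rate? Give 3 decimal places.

0.614

FPR = FP/(FP+TN) = 196/(196+123) = 0.614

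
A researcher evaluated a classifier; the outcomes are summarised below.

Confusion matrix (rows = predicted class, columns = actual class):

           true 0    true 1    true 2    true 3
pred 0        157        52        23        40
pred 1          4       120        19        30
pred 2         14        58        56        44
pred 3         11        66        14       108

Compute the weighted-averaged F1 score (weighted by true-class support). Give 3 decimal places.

0.536

Per-class F1 score (2·TP/(2·TP+FP+FN)):
  0: TP=157, FP=52+23+40=115, FN=4+14+11=29 → 314/458 = 0.6856
  1: TP=120, FP=4+19+30=53, FN=52+58+66=176 → 240/469 = 0.5117
  2: TP=56, FP=14+58+44=116, FN=23+19+14=56 → 112/284 = 0.3944
  3: TP=108, FP=11+66+14=91, FN=40+30+44=114 → 216/421 = 0.5131
Weighted-F1 score = Σ (supportᵢ/N)·F1 scoreᵢ with N=816: (186/816)·0.6856 + (296/816)·0.5117 + (112/816)·0.3944 + (222/816)·0.5131 = 0.536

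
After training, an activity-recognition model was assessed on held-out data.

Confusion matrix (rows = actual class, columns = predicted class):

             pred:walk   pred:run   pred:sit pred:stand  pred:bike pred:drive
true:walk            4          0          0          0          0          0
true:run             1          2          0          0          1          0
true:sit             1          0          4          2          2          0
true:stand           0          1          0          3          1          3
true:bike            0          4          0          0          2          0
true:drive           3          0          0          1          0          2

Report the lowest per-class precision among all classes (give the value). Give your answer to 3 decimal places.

Per-class precision (TP/(TP+FP)):
  walk: TP=4, FP=1+1+0+0+3=5 → 4/9 = 0.4444
  run: TP=2, FP=0+0+1+4+0=5 → 2/7 = 0.2857
  sit: TP=4, FP=0+0+0+0+0=0 → 4/4 = 1.0000
  stand: TP=3, FP=0+0+2+0+1=3 → 3/6 = 0.5000
  bike: TP=2, FP=0+1+2+1+0=4 → 2/6 = 0.3333
  drive: TP=2, FP=0+0+0+3+0=3 → 2/5 = 0.4000
Lowest is class 'run' with precision = 0.286.

0.286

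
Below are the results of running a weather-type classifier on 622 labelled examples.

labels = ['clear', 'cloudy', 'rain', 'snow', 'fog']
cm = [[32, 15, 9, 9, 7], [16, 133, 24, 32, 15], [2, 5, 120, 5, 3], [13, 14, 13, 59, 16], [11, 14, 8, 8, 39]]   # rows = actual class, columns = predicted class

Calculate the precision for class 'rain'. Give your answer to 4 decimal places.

0.6897

Take TP from the diagonal, FP from the rest of the 'rain' prediction marginal, FN from the rest of the 'rain' actual marginal.
precision = TP/(TP+FP).
rain: TP=120, FP=9+24+13+8=54 → 120/174 = 0.68966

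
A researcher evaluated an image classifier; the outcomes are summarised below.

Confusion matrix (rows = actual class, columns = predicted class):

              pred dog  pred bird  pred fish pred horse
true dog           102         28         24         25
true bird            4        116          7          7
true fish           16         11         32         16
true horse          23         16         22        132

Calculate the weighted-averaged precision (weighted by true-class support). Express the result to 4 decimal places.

0.6654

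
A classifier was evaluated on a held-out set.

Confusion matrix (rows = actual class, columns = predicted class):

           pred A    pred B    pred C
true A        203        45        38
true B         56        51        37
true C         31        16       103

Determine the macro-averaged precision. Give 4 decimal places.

0.5780

Per-class precision (TP/(TP+FP)):
  A: TP=203, FP=56+31=87 → 203/290 = 0.70000
  B: TP=51, FP=45+16=61 → 51/112 = 0.45536
  C: TP=103, FP=38+37=75 → 103/178 = 0.57865
Macro-precision = mean = (0.70000 + 0.45536 + 0.57865) / 3 = 0.5780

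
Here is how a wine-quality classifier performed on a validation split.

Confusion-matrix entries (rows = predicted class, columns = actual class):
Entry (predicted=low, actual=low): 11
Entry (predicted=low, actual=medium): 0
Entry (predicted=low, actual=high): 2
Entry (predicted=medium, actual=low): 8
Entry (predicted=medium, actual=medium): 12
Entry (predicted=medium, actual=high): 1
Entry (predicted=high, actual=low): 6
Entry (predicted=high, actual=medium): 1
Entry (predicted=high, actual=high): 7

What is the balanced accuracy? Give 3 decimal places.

Balanced accuracy = mean of per-class recall.
  low: recall = 11/25 = 0.4400
  medium: recall = 12/13 = 0.9231
  high: recall = 7/10 = 0.7000
Mean = (0.4400 + 0.9231 + 0.7000) / 3 = 0.688

0.688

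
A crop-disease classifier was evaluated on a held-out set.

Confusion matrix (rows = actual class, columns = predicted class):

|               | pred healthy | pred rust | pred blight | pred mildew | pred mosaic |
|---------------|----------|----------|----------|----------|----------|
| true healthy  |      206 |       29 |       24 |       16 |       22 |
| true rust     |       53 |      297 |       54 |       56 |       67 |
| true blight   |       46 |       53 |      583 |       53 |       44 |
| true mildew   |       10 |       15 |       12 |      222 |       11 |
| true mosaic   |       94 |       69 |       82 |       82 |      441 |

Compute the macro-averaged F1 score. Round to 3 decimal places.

0.646

Per-class F1 score (2·TP/(2·TP+FP+FN)):
  healthy: TP=206, FP=53+46+10+94=203, FN=29+24+16+22=91 → 412/706 = 0.5836
  rust: TP=297, FP=29+53+15+69=166, FN=53+54+56+67=230 → 594/990 = 0.6000
  blight: TP=583, FP=24+54+12+82=172, FN=46+53+53+44=196 → 1166/1534 = 0.7601
  mildew: TP=222, FP=16+56+53+82=207, FN=10+15+12+11=48 → 444/699 = 0.6352
  mosaic: TP=441, FP=22+67+44+11=144, FN=94+69+82+82=327 → 882/1353 = 0.6519
Macro-F1 score = mean = (0.5836 + 0.6000 + 0.7601 + 0.6352 + 0.6519) / 5 = 0.646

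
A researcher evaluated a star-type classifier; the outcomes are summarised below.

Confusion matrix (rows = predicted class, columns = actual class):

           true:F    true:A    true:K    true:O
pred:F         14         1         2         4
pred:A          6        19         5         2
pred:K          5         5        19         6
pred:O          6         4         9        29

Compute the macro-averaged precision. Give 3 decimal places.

0.602

Per-class precision (TP/(TP+FP)):
  F: TP=14, FP=1+2+4=7 → 14/21 = 0.6667
  A: TP=19, FP=6+5+2=13 → 19/32 = 0.5938
  K: TP=19, FP=5+5+6=16 → 19/35 = 0.5429
  O: TP=29, FP=6+4+9=19 → 29/48 = 0.6042
Macro-precision = mean = (0.6667 + 0.5938 + 0.5429 + 0.6042) / 4 = 0.602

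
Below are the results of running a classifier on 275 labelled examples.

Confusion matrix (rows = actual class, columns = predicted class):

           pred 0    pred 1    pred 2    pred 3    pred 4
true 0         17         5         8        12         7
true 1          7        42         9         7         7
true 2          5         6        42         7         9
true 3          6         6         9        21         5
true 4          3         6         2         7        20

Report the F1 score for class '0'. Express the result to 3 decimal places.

0.391

Take TP from the diagonal, FP from the rest of the '0' prediction marginal, FN from the rest of the '0' actual marginal.
F1 score = 2·TP/(2·TP+FP+FN).
0: TP=17, FP=7+5+6+3=21, FN=5+8+12+7=32 → 34/87 = 0.3908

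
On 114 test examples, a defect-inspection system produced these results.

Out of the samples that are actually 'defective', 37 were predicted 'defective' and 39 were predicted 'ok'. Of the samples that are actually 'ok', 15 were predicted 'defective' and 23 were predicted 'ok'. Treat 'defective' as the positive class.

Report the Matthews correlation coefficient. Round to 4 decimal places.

0.0872

MCC = (TP·TN − FP·FN) / √((TP+FP)(TP+FN)(TN+FP)(TN+FN))
Numerator = 37·23 − 15·39 = 266
Denominator = √(52·76·38·62) = √9310912 = 3051.3787
MCC = 266 / 3051.3787 = 0.0872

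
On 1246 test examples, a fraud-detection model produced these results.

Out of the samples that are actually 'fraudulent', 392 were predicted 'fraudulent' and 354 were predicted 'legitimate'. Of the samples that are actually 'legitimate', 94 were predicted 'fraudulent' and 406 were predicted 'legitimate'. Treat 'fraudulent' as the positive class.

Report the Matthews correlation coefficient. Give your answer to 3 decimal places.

0.339

MCC = (TP·TN − FP·FN) / √((TP+FP)(TP+FN)(TN+FP)(TN+FN))
Numerator = 392·406 − 94·354 = 125876
Denominator = √(486·746·500·760) = √137771280000 = 371175.5380
MCC = 125876 / 371175.5380 = 0.339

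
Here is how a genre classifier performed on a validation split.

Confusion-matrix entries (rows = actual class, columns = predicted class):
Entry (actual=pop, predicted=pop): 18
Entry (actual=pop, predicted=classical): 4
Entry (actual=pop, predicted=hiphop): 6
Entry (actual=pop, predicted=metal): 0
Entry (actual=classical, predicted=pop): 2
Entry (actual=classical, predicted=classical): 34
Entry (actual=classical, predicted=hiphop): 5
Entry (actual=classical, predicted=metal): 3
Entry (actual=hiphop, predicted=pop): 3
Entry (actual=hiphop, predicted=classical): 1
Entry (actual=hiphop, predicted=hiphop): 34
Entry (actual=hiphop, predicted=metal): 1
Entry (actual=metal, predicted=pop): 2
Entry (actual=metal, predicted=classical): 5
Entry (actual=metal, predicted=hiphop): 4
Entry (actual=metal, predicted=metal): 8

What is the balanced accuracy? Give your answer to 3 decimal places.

Balanced accuracy = mean of per-class recall.
  pop: recall = 18/28 = 0.6429
  classical: recall = 34/44 = 0.7727
  hiphop: recall = 34/39 = 0.8718
  metal: recall = 8/19 = 0.4211
Mean = (0.6429 + 0.7727 + 0.8718 + 0.4211) / 4 = 0.677

0.677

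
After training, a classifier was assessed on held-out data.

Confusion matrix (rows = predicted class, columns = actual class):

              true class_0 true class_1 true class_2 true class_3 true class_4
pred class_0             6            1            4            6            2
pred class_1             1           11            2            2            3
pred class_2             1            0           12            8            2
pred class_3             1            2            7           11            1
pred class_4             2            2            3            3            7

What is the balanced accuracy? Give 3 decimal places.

Balanced accuracy = mean of per-class recall.
  class_0: recall = 6/11 = 0.5455
  class_1: recall = 11/16 = 0.6875
  class_2: recall = 12/28 = 0.4286
  class_3: recall = 11/30 = 0.3667
  class_4: recall = 7/15 = 0.4667
Mean = (0.5455 + 0.6875 + 0.4286 + 0.3667 + 0.4667) / 5 = 0.499

0.499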